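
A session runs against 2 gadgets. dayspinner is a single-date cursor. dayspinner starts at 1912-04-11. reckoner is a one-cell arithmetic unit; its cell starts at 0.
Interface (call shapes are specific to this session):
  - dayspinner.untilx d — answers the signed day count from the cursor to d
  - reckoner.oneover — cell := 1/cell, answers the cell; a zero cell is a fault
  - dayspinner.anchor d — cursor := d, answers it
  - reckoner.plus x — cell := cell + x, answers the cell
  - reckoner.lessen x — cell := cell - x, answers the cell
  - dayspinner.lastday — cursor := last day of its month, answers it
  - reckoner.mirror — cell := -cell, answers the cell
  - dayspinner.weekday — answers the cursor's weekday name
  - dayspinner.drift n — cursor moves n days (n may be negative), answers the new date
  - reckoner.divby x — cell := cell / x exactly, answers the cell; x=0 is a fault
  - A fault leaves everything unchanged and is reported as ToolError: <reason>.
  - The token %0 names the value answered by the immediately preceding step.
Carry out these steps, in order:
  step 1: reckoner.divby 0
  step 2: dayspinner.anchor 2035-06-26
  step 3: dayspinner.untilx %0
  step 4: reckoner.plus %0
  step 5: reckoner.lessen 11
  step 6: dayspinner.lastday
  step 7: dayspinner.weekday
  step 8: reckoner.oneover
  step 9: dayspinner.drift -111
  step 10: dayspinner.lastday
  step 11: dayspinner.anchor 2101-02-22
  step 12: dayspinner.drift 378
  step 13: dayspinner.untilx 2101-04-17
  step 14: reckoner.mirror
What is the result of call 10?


I run reckoner.divby passing x='0', giving ToolError: division by zero.
Now I run dayspinner.anchor passing d='2035-06-26', and observe 2035-06-26.
Next I call dayspinner.untilx passing d='%0', which returns 0.
Now I run reckoner.plus passing x='%0', which returns 0.
I try reckoner.lessen passing x='11', giving -11.
Then dayspinner.lastday, and get 2035-06-30.
Invoking dayspinner.weekday(), and observe Saturday.
I invoke reckoner.oneover(), and see -1/11.
Next I call dayspinner.drift passing n='-111', and get 2035-03-11.
I run dayspinner.lastday, → 2035-03-31.
I call dayspinner.anchor passing d='2101-02-22', which returns 2101-02-22.
Then dayspinner.drift passing n='378', — result: 2102-03-07.
I call dayspinner.untilx passing d='2101-04-17', — result: -324.
Using reckoner.mirror(), and see 1/11.

Answer: 2035-03-31


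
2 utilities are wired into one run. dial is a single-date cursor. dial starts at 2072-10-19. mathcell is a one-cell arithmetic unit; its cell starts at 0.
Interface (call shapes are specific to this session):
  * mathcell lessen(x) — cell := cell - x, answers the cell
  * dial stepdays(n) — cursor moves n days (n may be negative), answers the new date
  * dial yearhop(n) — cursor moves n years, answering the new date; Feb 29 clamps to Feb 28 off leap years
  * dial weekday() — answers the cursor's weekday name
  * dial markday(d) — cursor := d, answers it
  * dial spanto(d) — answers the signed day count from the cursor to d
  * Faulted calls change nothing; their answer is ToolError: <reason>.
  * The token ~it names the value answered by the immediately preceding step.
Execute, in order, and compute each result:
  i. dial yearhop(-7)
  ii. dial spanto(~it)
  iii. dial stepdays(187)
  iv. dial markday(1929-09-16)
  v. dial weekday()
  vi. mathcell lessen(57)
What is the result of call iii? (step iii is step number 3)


Answer: 2066-04-24

Derivation:
~$ dial yearhop n→-7
:: 2065-10-19
~$ dial spanto d→~it
:: 0
~$ dial stepdays n→187
:: 2066-04-24
~$ dial markday d→1929-09-16
:: 1929-09-16
~$ dial weekday
:: Monday
~$ mathcell lessen x→57
:: -57


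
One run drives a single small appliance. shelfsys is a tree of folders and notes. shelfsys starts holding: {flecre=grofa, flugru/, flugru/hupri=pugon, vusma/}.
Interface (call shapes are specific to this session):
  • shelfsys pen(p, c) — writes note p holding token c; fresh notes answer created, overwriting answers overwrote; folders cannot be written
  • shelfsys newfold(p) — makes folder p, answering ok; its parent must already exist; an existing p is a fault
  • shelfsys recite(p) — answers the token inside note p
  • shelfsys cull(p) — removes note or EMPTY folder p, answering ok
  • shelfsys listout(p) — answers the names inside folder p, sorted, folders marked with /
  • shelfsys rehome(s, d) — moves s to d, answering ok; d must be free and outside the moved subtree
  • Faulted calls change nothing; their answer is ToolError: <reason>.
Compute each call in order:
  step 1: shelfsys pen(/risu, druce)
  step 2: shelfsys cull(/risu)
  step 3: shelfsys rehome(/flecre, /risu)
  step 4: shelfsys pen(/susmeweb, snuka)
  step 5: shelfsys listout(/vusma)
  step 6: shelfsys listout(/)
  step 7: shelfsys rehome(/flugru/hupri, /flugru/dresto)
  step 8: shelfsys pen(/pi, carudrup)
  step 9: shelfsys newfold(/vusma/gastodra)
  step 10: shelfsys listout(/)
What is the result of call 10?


-> shelfsys pen(/risu, druce)
<- created
-> shelfsys cull(/risu)
<- ok
-> shelfsys rehome(/flecre, /risu)
<- ok
-> shelfsys pen(/susmeweb, snuka)
<- created
-> shelfsys listout(/vusma)
<- []
-> shelfsys listout(/)
<- [flugru/, risu, susmeweb, vusma/]
-> shelfsys rehome(/flugru/hupri, /flugru/dresto)
<- ok
-> shelfsys pen(/pi, carudrup)
<- created
-> shelfsys newfold(/vusma/gastodra)
<- ok
-> shelfsys listout(/)
<- [flugru/, pi, risu, susmeweb, vusma/]

Answer: [flugru/, pi, risu, susmeweb, vusma/]


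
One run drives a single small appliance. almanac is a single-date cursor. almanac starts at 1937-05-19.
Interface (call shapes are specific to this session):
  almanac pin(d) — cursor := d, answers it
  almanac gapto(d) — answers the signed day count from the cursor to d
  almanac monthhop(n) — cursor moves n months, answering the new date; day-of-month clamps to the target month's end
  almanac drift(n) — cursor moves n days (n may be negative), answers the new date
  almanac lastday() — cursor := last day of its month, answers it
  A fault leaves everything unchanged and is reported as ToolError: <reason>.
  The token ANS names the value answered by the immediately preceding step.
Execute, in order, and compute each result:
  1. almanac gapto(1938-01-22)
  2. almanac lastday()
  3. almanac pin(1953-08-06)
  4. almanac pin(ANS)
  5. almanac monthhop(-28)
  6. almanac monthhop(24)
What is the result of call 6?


Answer: 1953-04-06

Derivation:
[in] almanac gapto d→1938-01-22
  248
[in] almanac lastday
  1937-05-31
[in] almanac pin d→1953-08-06
  1953-08-06
[in] almanac pin d→ANS
  1953-08-06
[in] almanac monthhop n→-28
  1951-04-06
[in] almanac monthhop n→24
  1953-04-06


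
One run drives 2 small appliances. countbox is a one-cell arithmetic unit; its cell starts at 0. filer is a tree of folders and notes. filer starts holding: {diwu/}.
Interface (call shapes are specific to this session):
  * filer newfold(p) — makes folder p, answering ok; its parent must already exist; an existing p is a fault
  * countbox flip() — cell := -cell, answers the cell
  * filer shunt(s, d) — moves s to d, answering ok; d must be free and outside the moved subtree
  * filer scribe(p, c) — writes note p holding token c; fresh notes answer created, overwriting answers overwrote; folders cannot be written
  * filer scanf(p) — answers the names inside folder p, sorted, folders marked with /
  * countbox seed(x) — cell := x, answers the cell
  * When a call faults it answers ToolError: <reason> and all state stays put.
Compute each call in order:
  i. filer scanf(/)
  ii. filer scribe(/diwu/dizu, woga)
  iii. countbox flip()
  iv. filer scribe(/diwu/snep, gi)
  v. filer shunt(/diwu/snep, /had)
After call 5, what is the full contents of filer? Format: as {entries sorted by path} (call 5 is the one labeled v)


>>> filer scanf p='/'
[out] [diwu/]
>>> filer scribe p='/diwu/dizu' c='woga'
[out] created
>>> countbox flip
[out] 0
>>> filer scribe p='/diwu/snep' c='gi'
[out] created
>>> filer shunt s='/diwu/snep' d='/had'
[out] ok

Answer: {diwu/, diwu/dizu=woga, had=gi}


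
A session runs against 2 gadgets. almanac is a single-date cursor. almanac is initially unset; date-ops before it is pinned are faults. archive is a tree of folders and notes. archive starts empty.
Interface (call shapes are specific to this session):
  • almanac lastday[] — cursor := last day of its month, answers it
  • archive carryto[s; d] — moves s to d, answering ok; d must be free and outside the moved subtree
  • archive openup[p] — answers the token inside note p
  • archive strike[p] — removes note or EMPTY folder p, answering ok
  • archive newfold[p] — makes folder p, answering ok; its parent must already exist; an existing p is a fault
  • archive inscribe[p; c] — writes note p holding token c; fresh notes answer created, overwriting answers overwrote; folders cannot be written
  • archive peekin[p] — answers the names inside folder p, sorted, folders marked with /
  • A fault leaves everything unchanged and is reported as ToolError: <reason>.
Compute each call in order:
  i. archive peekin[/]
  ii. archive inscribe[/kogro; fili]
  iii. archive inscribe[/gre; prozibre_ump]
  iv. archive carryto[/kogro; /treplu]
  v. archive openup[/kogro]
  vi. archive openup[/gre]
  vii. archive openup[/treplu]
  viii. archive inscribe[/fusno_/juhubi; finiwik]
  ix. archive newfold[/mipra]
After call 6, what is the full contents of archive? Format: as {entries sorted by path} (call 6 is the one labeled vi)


Answer: {gre=prozibre_ump, treplu=fili}

Derivation:
-> archive peekin(p=/)
<- []
-> archive inscribe(p=/kogro, c=fili)
<- created
-> archive inscribe(p=/gre, c=prozibre_ump)
<- created
-> archive carryto(s=/kogro, d=/treplu)
<- ok
-> archive openup(p=/kogro)
<- ToolError: not found
-> archive openup(p=/gre)
<- prozibre_ump
-> archive openup(p=/treplu)
<- fili
-> archive inscribe(p=/fusno_/juhubi, c=finiwik)
<- ToolError: no parent
-> archive newfold(p=/mipra)
<- ok


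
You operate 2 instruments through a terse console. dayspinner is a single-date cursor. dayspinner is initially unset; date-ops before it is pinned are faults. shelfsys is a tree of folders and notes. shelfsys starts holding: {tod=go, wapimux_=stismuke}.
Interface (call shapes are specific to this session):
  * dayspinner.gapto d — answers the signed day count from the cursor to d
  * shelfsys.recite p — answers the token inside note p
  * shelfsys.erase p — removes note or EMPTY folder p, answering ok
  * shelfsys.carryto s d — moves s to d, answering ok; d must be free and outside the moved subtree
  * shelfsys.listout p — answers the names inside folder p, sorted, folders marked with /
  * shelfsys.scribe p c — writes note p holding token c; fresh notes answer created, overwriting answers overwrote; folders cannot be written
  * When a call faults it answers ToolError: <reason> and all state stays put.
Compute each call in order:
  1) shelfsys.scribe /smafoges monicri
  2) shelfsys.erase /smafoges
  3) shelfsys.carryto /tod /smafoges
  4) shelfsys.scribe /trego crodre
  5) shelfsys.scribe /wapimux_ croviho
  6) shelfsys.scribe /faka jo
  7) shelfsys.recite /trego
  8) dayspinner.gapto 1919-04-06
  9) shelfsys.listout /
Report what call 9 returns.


Answer: [faka, smafoges, trego, wapimux_]

Derivation:
I try shelfsys.scribe using p=/smafoges, c=monicri, → created.
Invoking shelfsys.erase using p=/smafoges: ok.
I try shelfsys.carryto using s=/tod, d=/smafoges, which returns ok.
Using shelfsys.scribe using p=/trego, c=crodre, → created.
Calling shelfsys.scribe using p=/wapimux_, c=croviho, and see overwrote.
Calling shelfsys.scribe using p=/faka, c=jo: created.
Next I call shelfsys.recite using p=/trego, and see crodre.
Then dayspinner.gapto using d=1919-04-06, which returns ToolError: no date set.
I run shelfsys.listout using p=/, and see [faka, smafoges, trego, wapimux_].


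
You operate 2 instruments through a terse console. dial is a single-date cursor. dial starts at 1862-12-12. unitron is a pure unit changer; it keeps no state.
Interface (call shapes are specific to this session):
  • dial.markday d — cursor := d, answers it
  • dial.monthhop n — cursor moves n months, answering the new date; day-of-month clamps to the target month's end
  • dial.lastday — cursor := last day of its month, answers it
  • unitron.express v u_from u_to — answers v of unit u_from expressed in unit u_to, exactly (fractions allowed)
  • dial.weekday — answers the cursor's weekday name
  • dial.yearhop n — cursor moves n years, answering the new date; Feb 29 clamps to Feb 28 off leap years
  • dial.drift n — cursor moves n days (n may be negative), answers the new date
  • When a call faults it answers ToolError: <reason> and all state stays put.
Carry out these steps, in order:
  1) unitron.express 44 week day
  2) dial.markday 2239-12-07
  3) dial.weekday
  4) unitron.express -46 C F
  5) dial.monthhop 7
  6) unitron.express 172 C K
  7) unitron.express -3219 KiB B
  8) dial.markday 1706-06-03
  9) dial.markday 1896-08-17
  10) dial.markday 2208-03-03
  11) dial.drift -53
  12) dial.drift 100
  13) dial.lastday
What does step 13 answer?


# 1. unitron.express(44, week, day) == 308
# 2. dial.markday(2239-12-07) == 2239-12-07
# 3. dial.weekday() == Saturday
# 4. unitron.express(-46, C, F) == -254/5
# 5. dial.monthhop(7) == 2240-07-07
# 6. unitron.express(172, C, K) == 8903/20
# 7. unitron.express(-3219, KiB, B) == -3296256
# 8. dial.markday(1706-06-03) == 1706-06-03
# 9. dial.markday(1896-08-17) == 1896-08-17
# 10. dial.markday(2208-03-03) == 2208-03-03
# 11. dial.drift(-53) == 2208-01-10
# 12. dial.drift(100) == 2208-04-19
# 13. dial.lastday() == 2208-04-30

Answer: 2208-04-30


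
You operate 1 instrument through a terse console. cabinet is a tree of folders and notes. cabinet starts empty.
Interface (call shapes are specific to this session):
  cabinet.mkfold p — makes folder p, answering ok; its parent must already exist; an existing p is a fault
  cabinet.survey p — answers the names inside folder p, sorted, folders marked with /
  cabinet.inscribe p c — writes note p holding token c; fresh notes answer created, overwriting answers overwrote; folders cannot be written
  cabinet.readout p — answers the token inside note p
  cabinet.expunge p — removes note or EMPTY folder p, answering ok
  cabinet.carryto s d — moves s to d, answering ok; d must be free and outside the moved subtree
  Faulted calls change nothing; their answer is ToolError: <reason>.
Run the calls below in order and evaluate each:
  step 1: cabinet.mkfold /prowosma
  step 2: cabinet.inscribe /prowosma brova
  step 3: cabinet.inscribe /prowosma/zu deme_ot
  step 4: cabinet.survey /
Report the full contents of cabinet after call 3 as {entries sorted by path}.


Step: mkfold[/prowosma]
Result: ok
Step: inscribe[/prowosma; brova]
Result: ToolError: is a directory
Step: inscribe[/prowosma/zu; deme_ot]
Result: created
Step: survey[/]
Result: [prowosma/]

Answer: {prowosma/, prowosma/zu=deme_ot}


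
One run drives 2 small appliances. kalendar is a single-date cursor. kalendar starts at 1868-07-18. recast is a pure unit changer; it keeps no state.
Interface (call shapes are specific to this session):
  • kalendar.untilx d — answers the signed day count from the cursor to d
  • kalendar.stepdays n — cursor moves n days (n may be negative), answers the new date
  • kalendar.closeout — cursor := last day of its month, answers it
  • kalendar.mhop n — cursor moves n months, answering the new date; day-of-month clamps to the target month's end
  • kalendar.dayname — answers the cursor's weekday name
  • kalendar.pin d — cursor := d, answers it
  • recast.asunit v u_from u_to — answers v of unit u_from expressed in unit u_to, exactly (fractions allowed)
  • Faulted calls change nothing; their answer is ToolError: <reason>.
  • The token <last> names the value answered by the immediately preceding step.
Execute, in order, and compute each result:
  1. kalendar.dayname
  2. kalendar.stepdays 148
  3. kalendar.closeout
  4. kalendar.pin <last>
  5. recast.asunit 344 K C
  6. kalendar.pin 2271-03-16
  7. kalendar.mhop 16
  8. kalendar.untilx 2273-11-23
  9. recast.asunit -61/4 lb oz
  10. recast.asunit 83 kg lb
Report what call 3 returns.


Do: dayname[]
See: Saturday
Do: stepdays[n=148]
See: 1868-12-13
Do: closeout[]
See: 1868-12-31
Do: pin[d=<last>]
See: 1868-12-31
Do: asunit[v=344; u_from=K; u_to=C]
See: 1417/20
Do: pin[d=2271-03-16]
See: 2271-03-16
Do: mhop[n=16]
See: 2272-07-16
Do: untilx[d=2273-11-23]
See: 495
Do: asunit[v=-61/4; u_from=lb; u_to=oz]
See: -244
Do: asunit[v=83; u_from=kg; u_to=lb]
See: 8300000000/45359237

Answer: 1868-12-31


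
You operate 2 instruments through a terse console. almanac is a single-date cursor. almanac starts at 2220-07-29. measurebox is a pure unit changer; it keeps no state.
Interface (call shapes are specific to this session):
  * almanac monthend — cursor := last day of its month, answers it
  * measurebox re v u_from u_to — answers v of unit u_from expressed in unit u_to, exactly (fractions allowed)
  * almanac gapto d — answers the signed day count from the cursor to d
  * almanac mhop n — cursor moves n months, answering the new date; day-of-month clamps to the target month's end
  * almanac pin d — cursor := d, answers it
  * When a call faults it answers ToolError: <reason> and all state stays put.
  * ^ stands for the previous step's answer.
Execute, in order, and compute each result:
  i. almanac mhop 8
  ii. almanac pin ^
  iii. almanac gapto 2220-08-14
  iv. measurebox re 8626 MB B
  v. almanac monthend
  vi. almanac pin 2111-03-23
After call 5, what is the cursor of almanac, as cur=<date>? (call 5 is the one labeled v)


Invoking almanac mhop(n: 8), and observe 2221-03-29.
I call almanac pin(d: ^), giving 2221-03-29.
I run almanac gapto(d: 2220-08-14), giving -227.
I run measurebox re(v: 8626, u_from: MB, u_to: B), and see 8626000000.
I try almanac monthend, yielding 2221-03-31.
Next I call almanac pin(d: 2111-03-23), giving 2111-03-23.

Answer: cur=2221-03-31


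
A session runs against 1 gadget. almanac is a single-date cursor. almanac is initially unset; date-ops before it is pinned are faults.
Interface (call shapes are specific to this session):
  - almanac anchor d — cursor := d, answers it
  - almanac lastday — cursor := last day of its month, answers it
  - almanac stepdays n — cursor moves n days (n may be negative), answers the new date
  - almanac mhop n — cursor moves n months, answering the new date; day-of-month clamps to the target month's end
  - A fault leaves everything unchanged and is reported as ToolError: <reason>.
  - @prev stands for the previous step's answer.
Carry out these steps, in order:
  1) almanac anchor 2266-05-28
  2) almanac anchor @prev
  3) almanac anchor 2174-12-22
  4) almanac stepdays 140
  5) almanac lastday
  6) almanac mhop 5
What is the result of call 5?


Answer: 2175-05-31

Derivation:
% 1. almanac anchor(d='2266-05-28') == 2266-05-28
% 2. almanac anchor(d='@prev') == 2266-05-28
% 3. almanac anchor(d='2174-12-22') == 2174-12-22
% 4. almanac stepdays(n='140') == 2175-05-11
% 5. almanac lastday() == 2175-05-31
% 6. almanac mhop(n='5') == 2175-10-31


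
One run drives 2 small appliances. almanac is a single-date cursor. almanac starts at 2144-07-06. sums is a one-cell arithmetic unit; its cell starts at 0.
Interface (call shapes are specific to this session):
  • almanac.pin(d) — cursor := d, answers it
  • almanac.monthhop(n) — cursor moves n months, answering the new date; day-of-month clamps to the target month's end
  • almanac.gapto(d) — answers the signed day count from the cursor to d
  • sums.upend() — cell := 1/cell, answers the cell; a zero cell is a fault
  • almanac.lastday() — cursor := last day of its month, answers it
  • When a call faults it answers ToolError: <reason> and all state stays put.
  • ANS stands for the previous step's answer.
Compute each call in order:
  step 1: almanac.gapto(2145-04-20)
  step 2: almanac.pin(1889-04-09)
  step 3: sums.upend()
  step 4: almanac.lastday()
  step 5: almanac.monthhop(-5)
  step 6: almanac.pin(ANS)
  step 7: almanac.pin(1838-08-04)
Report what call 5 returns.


Answer: 1888-11-30

Derivation:
! almanac.gapto(d→2145-04-20) => 288
! almanac.pin(d→1889-04-09) => 1889-04-09
! sums.upend() => ToolError: reciprocal of zero
! almanac.lastday() => 1889-04-30
! almanac.monthhop(n→-5) => 1888-11-30
! almanac.pin(d→ANS) => 1888-11-30
! almanac.pin(d→1838-08-04) => 1838-08-04


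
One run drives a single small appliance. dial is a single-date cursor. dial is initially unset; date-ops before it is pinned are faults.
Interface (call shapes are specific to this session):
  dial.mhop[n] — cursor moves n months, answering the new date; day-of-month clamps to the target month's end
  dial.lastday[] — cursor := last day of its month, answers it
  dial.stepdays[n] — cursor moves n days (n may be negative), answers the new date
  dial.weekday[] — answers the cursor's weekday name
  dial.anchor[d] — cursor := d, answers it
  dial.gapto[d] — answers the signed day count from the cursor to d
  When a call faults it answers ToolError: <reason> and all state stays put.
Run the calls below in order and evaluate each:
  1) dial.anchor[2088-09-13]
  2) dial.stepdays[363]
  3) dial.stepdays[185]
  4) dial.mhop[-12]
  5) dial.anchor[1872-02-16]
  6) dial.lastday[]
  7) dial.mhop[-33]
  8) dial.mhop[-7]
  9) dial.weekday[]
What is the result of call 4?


Answer: 2089-03-15

Derivation:
Act: anchor[d='2088-09-13']
Obs: 2088-09-13
Act: stepdays[n='363']
Obs: 2089-09-11
Act: stepdays[n='185']
Obs: 2090-03-15
Act: mhop[n='-12']
Obs: 2089-03-15
Act: anchor[d='1872-02-16']
Obs: 1872-02-16
Act: lastday[]
Obs: 1872-02-29
Act: mhop[n='-33']
Obs: 1869-05-29
Act: mhop[n='-7']
Obs: 1868-10-29
Act: weekday[]
Obs: Thursday


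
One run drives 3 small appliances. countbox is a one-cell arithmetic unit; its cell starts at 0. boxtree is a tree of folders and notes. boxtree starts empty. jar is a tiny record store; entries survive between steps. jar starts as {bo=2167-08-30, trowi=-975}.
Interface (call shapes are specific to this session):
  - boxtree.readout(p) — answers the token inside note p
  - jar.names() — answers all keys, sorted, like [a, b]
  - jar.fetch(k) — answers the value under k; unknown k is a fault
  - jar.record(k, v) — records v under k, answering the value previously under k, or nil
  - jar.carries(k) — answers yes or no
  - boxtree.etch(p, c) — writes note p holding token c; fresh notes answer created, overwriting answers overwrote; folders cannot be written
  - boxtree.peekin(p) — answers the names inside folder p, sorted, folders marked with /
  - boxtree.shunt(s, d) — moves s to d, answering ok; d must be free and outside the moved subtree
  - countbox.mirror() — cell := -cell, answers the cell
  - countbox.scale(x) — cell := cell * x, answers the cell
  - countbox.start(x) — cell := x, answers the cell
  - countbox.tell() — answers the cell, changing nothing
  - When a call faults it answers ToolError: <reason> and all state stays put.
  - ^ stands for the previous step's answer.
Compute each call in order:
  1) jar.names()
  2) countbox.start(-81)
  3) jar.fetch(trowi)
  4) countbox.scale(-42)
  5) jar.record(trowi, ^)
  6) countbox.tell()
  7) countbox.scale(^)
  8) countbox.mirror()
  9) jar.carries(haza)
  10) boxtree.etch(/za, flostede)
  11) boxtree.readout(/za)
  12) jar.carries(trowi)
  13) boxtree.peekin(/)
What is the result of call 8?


Answer: -11573604

Derivation:
Act: names[]
Obs: [bo, trowi]
Act: start[x=-81]
Obs: -81
Act: fetch[k=trowi]
Obs: -975
Act: scale[x=-42]
Obs: 3402
Act: record[k=trowi; v=^]
Obs: -975
Act: tell[]
Obs: 3402
Act: scale[x=^]
Obs: 11573604
Act: mirror[]
Obs: -11573604
Act: carries[k=haza]
Obs: no
Act: etch[p=/za; c=flostede]
Obs: created
Act: readout[p=/za]
Obs: flostede
Act: carries[k=trowi]
Obs: yes
Act: peekin[p=/]
Obs: [za]


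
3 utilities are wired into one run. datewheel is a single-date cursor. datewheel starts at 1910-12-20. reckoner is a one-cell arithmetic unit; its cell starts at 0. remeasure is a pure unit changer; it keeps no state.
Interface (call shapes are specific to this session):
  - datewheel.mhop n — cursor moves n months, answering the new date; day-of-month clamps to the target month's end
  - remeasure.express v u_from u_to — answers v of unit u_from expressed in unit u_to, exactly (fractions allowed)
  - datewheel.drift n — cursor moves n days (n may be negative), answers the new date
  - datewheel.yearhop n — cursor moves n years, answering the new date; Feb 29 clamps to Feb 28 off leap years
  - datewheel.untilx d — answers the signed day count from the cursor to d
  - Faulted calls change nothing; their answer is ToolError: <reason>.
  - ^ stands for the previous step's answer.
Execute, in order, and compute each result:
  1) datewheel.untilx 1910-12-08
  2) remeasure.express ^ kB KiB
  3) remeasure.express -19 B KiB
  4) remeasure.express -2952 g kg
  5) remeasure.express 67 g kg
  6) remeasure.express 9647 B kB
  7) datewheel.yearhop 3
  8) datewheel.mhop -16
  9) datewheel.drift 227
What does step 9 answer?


Act: datewheel.untilx[d=1910-12-08]
Obs: -12
Act: remeasure.express[v=^; u_from=kB; u_to=KiB]
Obs: -375/32
Act: remeasure.express[v=-19; u_from=B; u_to=KiB]
Obs: -19/1024
Act: remeasure.express[v=-2952; u_from=g; u_to=kg]
Obs: -369/125
Act: remeasure.express[v=67; u_from=g; u_to=kg]
Obs: 67/1000
Act: remeasure.express[v=9647; u_from=B; u_to=kB]
Obs: 9647/1000
Act: datewheel.yearhop[n=3]
Obs: 1913-12-20
Act: datewheel.mhop[n=-16]
Obs: 1912-08-20
Act: datewheel.drift[n=227]
Obs: 1913-04-04

Answer: 1913-04-04


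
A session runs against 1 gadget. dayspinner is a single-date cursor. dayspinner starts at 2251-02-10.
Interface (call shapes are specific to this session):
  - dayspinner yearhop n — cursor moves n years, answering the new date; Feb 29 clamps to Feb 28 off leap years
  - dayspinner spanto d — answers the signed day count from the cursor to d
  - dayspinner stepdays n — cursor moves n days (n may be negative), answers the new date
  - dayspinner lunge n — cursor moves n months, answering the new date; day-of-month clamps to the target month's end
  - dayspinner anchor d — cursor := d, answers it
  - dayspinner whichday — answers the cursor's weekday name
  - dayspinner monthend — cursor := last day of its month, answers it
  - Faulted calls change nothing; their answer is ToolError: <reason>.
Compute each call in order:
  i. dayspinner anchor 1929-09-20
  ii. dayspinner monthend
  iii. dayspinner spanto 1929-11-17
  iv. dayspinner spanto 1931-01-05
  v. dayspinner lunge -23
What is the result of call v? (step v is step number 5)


Calling dayspinner anchor using 1929-09-20, and observe 1929-09-20.
I try dayspinner monthend(), which returns 1929-09-30.
Then dayspinner spanto using 1929-11-17, and get 48.
I use dayspinner spanto using 1931-01-05, and see 462.
Calling dayspinner lunge using -23, → 1927-10-30.

Answer: 1927-10-30


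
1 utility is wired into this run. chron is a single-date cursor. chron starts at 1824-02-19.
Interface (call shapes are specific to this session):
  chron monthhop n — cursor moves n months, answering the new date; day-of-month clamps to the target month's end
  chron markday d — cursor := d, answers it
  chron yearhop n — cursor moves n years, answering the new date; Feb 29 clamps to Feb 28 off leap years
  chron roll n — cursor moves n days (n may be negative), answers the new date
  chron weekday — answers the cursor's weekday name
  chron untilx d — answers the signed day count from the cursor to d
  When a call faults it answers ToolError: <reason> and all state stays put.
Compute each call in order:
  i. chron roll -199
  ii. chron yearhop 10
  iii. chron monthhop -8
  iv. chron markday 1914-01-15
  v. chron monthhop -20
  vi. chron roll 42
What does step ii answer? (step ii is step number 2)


→ chron roll(n=-199)
← 1823-08-04
→ chron yearhop(n=10)
← 1833-08-04
→ chron monthhop(n=-8)
← 1832-12-04
→ chron markday(d=1914-01-15)
← 1914-01-15
→ chron monthhop(n=-20)
← 1912-05-15
→ chron roll(n=42)
← 1912-06-26

Answer: 1833-08-04


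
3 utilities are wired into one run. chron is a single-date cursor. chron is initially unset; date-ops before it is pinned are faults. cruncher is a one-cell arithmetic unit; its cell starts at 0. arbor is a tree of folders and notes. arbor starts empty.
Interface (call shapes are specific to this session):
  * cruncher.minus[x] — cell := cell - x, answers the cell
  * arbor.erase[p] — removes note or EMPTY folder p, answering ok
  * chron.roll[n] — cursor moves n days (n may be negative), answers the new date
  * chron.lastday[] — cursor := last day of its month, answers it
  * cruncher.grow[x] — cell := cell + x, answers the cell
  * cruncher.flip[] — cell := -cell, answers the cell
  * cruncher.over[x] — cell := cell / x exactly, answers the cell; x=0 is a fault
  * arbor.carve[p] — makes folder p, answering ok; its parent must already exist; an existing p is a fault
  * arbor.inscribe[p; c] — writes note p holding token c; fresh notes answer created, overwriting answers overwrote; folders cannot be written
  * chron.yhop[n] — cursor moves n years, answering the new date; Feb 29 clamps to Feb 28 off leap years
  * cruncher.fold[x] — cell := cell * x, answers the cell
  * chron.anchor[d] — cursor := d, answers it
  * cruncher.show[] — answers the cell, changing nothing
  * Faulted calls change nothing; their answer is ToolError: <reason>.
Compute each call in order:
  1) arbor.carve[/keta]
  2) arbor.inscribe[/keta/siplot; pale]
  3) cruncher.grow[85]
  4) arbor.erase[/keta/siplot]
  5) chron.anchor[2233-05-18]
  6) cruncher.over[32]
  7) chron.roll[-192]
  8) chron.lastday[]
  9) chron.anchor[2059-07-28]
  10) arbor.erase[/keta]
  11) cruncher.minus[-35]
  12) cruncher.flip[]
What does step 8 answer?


·→ carve(p=/keta)
·← ok
·→ inscribe(p=/keta/siplot, c=pale)
·← created
·→ grow(x=85)
·← 85
·→ erase(p=/keta/siplot)
·← ok
·→ anchor(d=2233-05-18)
·← 2233-05-18
·→ over(x=32)
·← 85/32
·→ roll(n=-192)
·← 2232-11-07
·→ lastday()
·← 2232-11-30
·→ anchor(d=2059-07-28)
·← 2059-07-28
·→ erase(p=/keta)
·← ok
·→ minus(x=-35)
·← 1205/32
·→ flip()
·← -1205/32

Answer: 2232-11-30


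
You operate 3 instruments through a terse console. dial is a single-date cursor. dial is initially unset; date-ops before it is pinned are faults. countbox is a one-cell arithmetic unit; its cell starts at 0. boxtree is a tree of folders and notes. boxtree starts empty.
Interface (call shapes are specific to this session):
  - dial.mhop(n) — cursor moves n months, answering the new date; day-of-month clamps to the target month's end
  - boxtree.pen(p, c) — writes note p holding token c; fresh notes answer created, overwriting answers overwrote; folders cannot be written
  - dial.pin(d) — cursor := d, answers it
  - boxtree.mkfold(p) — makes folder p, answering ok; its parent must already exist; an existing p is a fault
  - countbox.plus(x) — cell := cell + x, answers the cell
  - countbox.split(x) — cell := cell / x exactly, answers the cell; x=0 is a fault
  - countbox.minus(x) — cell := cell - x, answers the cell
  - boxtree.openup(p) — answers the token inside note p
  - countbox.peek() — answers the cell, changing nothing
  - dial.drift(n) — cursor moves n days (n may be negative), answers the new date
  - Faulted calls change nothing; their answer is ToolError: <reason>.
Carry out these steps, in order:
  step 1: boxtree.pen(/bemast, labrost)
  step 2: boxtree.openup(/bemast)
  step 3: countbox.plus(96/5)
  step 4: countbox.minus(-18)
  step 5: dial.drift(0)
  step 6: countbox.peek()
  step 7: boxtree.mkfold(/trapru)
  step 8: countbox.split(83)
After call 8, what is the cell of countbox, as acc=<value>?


[in] pen p: /bemast c: labrost
[out] created
[in] openup p: /bemast
[out] labrost
[in] plus x: 96/5
[out] 96/5
[in] minus x: -18
[out] 186/5
[in] drift n: 0
[out] ToolError: no date set
[in] peek
[out] 186/5
[in] mkfold p: /trapru
[out] ok
[in] split x: 83
[out] 186/415

Answer: acc=186/415


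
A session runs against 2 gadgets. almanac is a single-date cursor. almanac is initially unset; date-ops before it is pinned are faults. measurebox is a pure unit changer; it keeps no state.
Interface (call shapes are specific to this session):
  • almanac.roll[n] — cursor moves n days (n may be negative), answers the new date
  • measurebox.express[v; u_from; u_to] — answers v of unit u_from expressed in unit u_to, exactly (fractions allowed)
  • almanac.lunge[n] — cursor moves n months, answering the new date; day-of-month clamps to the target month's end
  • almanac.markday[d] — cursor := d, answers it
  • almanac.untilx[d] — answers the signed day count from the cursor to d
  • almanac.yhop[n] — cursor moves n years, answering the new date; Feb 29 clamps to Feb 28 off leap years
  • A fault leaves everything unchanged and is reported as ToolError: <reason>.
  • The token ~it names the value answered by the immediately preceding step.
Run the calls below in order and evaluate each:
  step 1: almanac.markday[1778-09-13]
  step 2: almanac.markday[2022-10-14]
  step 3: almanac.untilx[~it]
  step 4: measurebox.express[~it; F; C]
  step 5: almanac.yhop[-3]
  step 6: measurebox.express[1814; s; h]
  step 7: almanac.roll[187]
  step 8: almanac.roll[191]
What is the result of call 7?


Answer: 2020-04-18

Derivation:
>>> almanac.markday d: 1778-09-13
  1778-09-13
>>> almanac.markday d: 2022-10-14
  2022-10-14
>>> almanac.untilx d: ~it
  0
>>> measurebox.express v: ~it u_from: F u_to: C
  -160/9
>>> almanac.yhop n: -3
  2019-10-14
>>> measurebox.express v: 1814 u_from: s u_to: h
  907/1800
>>> almanac.roll n: 187
  2020-04-18
>>> almanac.roll n: 191
  2020-10-26


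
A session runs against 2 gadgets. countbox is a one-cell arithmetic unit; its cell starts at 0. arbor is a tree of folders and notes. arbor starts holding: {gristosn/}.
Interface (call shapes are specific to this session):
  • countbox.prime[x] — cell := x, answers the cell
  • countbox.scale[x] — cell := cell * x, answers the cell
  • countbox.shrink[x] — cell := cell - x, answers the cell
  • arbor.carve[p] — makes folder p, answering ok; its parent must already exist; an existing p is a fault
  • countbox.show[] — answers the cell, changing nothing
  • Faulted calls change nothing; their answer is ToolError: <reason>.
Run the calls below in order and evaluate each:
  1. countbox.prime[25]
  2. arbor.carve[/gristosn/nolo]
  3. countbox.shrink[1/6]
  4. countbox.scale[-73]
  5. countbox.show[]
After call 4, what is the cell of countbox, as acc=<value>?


→ prime(25)
← 25
→ carve(/gristosn/nolo)
← ok
→ shrink(1/6)
← 149/6
→ scale(-73)
← -10877/6
→ show()
← -10877/6

Answer: acc=-10877/6


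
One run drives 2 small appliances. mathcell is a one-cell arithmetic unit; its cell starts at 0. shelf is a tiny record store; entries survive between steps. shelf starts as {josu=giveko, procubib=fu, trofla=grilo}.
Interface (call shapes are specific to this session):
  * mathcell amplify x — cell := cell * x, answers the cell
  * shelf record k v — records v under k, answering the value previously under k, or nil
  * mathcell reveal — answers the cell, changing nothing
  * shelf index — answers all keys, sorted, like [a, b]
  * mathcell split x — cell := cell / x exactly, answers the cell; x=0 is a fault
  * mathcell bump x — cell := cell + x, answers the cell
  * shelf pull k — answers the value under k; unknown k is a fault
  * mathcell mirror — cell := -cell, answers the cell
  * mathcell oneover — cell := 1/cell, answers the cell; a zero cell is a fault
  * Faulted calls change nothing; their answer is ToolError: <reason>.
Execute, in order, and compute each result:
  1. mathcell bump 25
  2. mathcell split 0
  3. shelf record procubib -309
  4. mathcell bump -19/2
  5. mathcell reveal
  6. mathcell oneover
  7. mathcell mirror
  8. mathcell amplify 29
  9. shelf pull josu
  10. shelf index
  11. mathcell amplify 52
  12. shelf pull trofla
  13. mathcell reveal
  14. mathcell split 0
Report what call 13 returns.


Answer: -3016/31

Derivation:
% mathcell bump x=25
= 25
% mathcell split x=0
= ToolError: division by zero
% shelf record k=procubib v=-309
= fu
% mathcell bump x=-19/2
= 31/2
% mathcell reveal
= 31/2
% mathcell oneover
= 2/31
% mathcell mirror
= -2/31
% mathcell amplify x=29
= -58/31
% shelf pull k=josu
= giveko
% shelf index
= [josu, procubib, trofla]
% mathcell amplify x=52
= -3016/31
% shelf pull k=trofla
= grilo
% mathcell reveal
= -3016/31
% mathcell split x=0
= ToolError: division by zero


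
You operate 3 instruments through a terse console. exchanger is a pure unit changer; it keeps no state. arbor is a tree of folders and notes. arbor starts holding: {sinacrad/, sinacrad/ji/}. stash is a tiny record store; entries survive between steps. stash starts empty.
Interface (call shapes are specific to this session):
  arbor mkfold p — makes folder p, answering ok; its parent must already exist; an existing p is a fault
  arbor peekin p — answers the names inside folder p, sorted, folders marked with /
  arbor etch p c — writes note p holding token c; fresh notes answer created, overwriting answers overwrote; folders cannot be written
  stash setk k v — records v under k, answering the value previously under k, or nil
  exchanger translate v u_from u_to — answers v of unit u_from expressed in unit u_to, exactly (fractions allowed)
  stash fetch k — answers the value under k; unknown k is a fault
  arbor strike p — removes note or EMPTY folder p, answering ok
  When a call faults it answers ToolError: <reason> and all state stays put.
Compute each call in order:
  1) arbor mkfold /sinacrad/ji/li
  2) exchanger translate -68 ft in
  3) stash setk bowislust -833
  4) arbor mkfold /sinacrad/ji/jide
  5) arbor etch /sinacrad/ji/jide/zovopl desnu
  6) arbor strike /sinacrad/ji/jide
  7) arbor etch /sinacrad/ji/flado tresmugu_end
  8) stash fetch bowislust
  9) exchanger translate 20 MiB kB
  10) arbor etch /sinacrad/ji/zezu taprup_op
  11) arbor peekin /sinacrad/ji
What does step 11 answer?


-- 1. arbor mkfold(/sinacrad/ji/li) -> ok
-- 2. exchanger translate(-68, ft, in) -> -816
-- 3. stash setk(bowislust, -833) -> nil
-- 4. arbor mkfold(/sinacrad/ji/jide) -> ok
-- 5. arbor etch(/sinacrad/ji/jide/zovopl, desnu) -> created
-- 6. arbor strike(/sinacrad/ji/jide) -> ToolError: not empty
-- 7. arbor etch(/sinacrad/ji/flado, tresmugu_end) -> created
-- 8. stash fetch(bowislust) -> -833
-- 9. exchanger translate(20, MiB, kB) -> 524288/25
-- 10. arbor etch(/sinacrad/ji/zezu, taprup_op) -> created
-- 11. arbor peekin(/sinacrad/ji) -> [flado, jide/, li/, zezu]

Answer: [flado, jide/, li/, zezu]


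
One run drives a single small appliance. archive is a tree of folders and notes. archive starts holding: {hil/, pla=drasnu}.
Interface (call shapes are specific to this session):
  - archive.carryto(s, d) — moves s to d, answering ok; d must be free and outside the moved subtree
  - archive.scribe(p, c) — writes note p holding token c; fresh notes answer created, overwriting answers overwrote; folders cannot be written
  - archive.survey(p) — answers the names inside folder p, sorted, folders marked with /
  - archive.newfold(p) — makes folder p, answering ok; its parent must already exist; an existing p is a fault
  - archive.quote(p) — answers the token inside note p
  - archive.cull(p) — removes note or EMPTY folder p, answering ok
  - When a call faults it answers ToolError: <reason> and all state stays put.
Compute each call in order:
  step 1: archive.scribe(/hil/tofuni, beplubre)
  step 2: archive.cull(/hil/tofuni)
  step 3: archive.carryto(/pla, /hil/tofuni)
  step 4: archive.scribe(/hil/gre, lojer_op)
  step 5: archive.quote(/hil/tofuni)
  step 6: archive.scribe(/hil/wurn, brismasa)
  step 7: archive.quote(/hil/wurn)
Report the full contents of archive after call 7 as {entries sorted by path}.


Answer: {hil/, hil/gre=lojer_op, hil/tofuni=drasnu, hil/wurn=brismasa}

Derivation:
Act: archive.scribe[p→/hil/tofuni; c→beplubre]
Obs: created
Act: archive.cull[p→/hil/tofuni]
Obs: ok
Act: archive.carryto[s→/pla; d→/hil/tofuni]
Obs: ok
Act: archive.scribe[p→/hil/gre; c→lojer_op]
Obs: created
Act: archive.quote[p→/hil/tofuni]
Obs: drasnu
Act: archive.scribe[p→/hil/wurn; c→brismasa]
Obs: created
Act: archive.quote[p→/hil/wurn]
Obs: brismasa
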